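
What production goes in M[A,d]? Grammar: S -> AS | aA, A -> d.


For [A, d]: 'd' ∈ FIRST(d)
Entry: A -> d


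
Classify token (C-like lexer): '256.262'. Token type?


Pattern: digits with a decimal point
Type: FLOAT_LITERAL


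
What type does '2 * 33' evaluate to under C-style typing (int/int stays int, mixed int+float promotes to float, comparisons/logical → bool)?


Operand types: int * int
Rule: mixed int/float promotes to float; int/int stays int
Result type: int


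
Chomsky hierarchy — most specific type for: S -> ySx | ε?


Single nonterminal LHS, but y^n x^n is not regular
Classification: Type 2 (Context-Free)


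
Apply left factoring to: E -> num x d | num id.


Common prefix: 'num'
Factored: E -> num E', E' -> x d | id


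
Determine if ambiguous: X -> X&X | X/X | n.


'n&n/n' has two parse trees (no precedence encoded between & and /)
Ambiguous


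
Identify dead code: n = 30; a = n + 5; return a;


n is read by a's definition; a is returned
No dead code


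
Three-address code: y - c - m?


Break into single-operator statements:
t1 = y - c
t2 = t1 - m


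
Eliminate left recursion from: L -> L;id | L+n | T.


Left-recursive alternatives: L;id, L+n; non-recursive: T
Introduce L': L -> TL', L' -> ;idL' | +nL' | ε


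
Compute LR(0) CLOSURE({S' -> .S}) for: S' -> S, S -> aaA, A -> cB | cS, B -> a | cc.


Start: S' -> .S
For each item with dot before a nonterminal B, add B -> .γ for every B-production
Closure: [S' -> .S, S -> .aaA]


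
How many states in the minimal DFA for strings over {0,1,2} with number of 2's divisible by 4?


Track (count of 2) mod 4: states 0..3, accept at 0
Minimal DFA: 4 states


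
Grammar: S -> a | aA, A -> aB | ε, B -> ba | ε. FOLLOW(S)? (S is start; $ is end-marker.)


$ ∈ FOLLOW(S). For each A -> αBβ: add FIRST(β)\{ε} to FOLLOW(B); if β nullable, add FOLLOW(A).
FOLLOW(S) = {$}


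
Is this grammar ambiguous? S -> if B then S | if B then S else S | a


dangling else: 'if B then if B then a else a' parses two ways
Ambiguous


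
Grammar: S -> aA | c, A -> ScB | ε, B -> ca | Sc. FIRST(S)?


Per alternative of S: FIRST(aA) = {a}; FIRST(c) = {c}
FIRST(S) = {a, c}


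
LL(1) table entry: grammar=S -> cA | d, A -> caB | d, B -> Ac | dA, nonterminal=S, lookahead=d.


For [S, d]: 'd' ∈ FIRST(d)
Entry: S -> d


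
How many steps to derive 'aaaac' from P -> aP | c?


Derivation: P => aP => aaP => aaaP => aaaaP => aaaac
Steps: 5


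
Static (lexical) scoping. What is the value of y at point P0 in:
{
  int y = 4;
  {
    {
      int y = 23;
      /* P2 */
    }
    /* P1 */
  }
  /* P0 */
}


y declared in the same block as P0
y = 4


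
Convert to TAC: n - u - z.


Break into single-operator statements:
t1 = n - u
t2 = t1 - z


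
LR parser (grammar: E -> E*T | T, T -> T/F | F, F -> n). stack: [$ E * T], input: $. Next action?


handle 'E*T' on top; lookahead ∈ FOLLOW(E) = {*, $}
Action: reduce (E -> E*T)


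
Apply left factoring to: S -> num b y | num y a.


Common prefix: 'num'
Factored: S -> num S', S' -> b y | y a


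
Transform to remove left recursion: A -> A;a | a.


Left-recursive alternatives: A;a; non-recursive: a
Introduce A': A -> aA', A' -> ;aA' | ε


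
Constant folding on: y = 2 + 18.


2 + 18 = 20 at compile time
Optimized: y = 20


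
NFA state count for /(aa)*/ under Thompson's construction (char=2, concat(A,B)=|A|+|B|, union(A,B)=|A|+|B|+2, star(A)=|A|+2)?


Syntax tree has 2 char leaf(s), 0 union(s), 1 star(s)
chars contribute 2×2 = 4; each union adds +2; each star adds +2
Total: 4 + 0 + 2 = 6 states


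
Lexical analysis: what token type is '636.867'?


Pattern: digits with a decimal point
Type: FLOAT_LITERAL


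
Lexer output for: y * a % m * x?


Scan left to right, longest-match per lexeme
Tokens: ID(y), OP(*), ID(a), OP(%), ID(m), OP(*), ID(x)


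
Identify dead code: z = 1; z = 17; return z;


first assignment to z is overwritten before any read
Dead: 'z = 1'


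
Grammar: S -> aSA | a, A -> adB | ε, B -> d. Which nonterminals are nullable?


A nonterminal is nullable iff some alternative derives ε (directly, or every symbol in it is nullable)
Nullable: {A}


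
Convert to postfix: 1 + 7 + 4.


Left to right (same or higher precedence on left)
Postfix: 1 7 + 4 +


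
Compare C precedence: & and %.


'%' is multiplicative (level 10); '&' is bitwise AND (level 5)
Higher level binds tighter
'%' has higher precedence than '&'


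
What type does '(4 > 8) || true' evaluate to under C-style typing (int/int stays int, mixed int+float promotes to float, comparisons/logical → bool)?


Operand types: bool || bool
Rule: logical operators take bool operands and yield bool
Result type: bool


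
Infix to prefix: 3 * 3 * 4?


left-to-right (same/higher precedence on left): tree is (* (* 3 3) 4)
Prefix: * * 3 3 4


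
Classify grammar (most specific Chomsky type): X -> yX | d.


Right-linear: every RHS is a terminal or a terminal followed by one nonterminal
Classification: Type 3 (Regular)


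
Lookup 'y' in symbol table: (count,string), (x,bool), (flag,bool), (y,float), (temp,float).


Lookup 'y' → type float


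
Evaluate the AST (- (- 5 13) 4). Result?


Evaluate inner: (- 5 13) = -8
Evaluate root: (- -8 4) = -12
Result: -12


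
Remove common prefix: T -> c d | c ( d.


Common prefix: 'c'
Factored: T -> c T', T' -> d | ( d


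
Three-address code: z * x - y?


Break into single-operator statements:
t1 = z * x
t2 = t1 - y


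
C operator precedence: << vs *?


'*' is multiplicative (level 10); '<<' is shift (level 8)
Higher level binds tighter
'*' has higher precedence than '<<'


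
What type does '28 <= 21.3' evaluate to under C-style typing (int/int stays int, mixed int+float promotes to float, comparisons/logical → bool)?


Operand types: int <= float
Rule: comparison yields bool
Result type: bool


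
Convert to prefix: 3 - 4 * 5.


'*' binds tighter: tree is (- 3 (* 4 5))
Prefix: - 3 * 4 5


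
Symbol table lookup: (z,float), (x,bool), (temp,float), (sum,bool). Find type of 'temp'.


Lookup 'temp' → type float


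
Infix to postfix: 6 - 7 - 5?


Left to right (same or higher precedence on left)
Postfix: 6 7 - 5 -


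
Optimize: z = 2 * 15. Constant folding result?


2 * 15 = 30 at compile time
Optimized: z = 30


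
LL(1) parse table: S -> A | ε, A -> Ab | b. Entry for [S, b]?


For [S, b]: 'b' ∈ FIRST(A)
Entry: S -> A


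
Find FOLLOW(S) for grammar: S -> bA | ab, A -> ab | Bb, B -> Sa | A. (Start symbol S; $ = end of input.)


$ ∈ FOLLOW(S). For each A -> αBβ: add FIRST(β)\{ε} to FOLLOW(B); if β nullable, add FOLLOW(A).
FOLLOW(S) = {$, a}


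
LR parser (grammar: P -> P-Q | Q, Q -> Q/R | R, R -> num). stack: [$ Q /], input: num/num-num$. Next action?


no handle; shift 'num'
Action: shift


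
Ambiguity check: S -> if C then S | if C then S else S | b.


dangling else: 'if C then if C then b else b' parses two ways
Ambiguous


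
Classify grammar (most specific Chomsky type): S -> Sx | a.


Left-linear: every RHS is a terminal or one nonterminal followed by a terminal
Classification: Type 3 (Regular)


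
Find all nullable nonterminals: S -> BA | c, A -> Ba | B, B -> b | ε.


A nonterminal is nullable iff some alternative derives ε (directly, or every symbol in it is nullable)
Nullable: {A, B, S}


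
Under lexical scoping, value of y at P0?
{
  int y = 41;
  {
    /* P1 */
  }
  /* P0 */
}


y declared in the same block as P0
y = 41


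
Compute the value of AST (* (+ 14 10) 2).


Evaluate inner: (+ 14 10) = 24
Evaluate root: (* 24 2) = 48
Result: 48


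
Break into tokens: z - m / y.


Scan left to right, longest-match per lexeme
Tokens: ID(z), OP(-), ID(m), OP(/), ID(y)


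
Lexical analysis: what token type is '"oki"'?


Pattern: double-quoted sequence
Type: STRING_LITERAL


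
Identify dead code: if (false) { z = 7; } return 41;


condition is constant false, so the whole block is unreachable
Dead: 'if (false) { z = 7; }'


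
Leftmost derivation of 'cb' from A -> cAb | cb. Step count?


Derivation: A => cb
Steps: 1


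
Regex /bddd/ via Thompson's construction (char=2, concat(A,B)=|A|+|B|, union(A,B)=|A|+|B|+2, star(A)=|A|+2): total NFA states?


Syntax tree has 4 char leaf(s), 0 union(s), 0 star(s)
chars contribute 4×2 = 8; each union adds +2; each star adds +2
Total: 8 + 0 + 0 = 8 states


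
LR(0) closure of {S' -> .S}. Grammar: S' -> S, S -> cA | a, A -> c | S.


Start: S' -> .S
For each item with dot before a nonterminal B, add B -> .γ for every B-production
Closure: [S' -> .S, S -> .cA, S -> .a]


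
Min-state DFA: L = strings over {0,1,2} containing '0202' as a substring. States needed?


KMP-style automaton: 4 progress states + 1 absorbing accept = 5
Minimal DFA: 5 states


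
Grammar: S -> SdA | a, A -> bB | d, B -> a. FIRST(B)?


Per alternative of B: FIRST(a) = {a}
FIRST(B) = {a}


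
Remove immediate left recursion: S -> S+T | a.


Left-recursive alternatives: S+T; non-recursive: a
Introduce S': S -> aS', S' -> +TS' | ε


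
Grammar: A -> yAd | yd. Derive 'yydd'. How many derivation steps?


Derivation: A => yAd => yydd
Steps: 2


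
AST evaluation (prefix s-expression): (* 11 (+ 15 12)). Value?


Evaluate inner: (+ 15 12) = 27
Evaluate root: (* 11 27) = 297
Result: 297


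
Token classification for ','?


Pattern: delimiter/punctuation
Type: PUNCTUATION


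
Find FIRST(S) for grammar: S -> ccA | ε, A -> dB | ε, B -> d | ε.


Per alternative of S: FIRST(ccA) = {c}; FIRST(ε) = {ε}
FIRST(S) = {c, ε}


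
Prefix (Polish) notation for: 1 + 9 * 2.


'*' binds tighter: tree is (+ 1 (* 9 2))
Prefix: + 1 * 9 2


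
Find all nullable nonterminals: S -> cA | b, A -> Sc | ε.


A nonterminal is nullable iff some alternative derives ε (directly, or every symbol in it is nullable)
Nullable: {A}


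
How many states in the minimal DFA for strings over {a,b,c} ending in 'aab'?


Track the longest suffix of input matching a prefix of 'aab': 4 classes (prefixes of length 0..3)
Minimal DFA: 4 states


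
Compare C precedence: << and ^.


'<<' is shift (level 8); '^' is bitwise XOR (level 4)
Higher level binds tighter
'<<' has higher precedence than '^'


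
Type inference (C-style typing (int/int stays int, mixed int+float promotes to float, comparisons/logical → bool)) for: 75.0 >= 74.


Operand types: float >= int
Rule: comparison yields bool
Result type: bool


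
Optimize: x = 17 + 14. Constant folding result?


17 + 14 = 31 at compile time
Optimized: x = 31


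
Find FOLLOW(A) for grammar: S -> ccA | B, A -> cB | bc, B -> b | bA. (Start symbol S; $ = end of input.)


$ ∈ FOLLOW(S). For each A -> αBβ: add FIRST(β)\{ε} to FOLLOW(B); if β nullable, add FOLLOW(A).
FOLLOW(A) = {$}


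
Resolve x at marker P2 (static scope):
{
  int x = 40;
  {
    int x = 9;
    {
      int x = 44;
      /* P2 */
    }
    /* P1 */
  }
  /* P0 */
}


x declared in the same block as P2
x = 44


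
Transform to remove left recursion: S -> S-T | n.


Left-recursive alternatives: S-T; non-recursive: n
Introduce S': S -> nS', S' -> -TS' | ε


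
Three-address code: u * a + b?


Break into single-operator statements:
t1 = u * a
t2 = t1 + b


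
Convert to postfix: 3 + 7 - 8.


Left to right (same or higher precedence on left)
Postfix: 3 7 + 8 -


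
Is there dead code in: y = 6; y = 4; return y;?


first assignment to y is overwritten before any read
Dead: 'y = 6'


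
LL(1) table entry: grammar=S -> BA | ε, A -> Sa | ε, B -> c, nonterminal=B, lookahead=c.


For [B, c]: 'c' ∈ FIRST(c)
Entry: B -> c


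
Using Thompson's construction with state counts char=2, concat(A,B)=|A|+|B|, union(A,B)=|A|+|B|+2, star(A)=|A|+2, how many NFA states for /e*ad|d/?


Syntax tree has 4 char leaf(s), 1 union(s), 1 star(s)
chars contribute 4×2 = 8; each union adds +2; each star adds +2
Total: 8 + 2 + 2 = 12 states


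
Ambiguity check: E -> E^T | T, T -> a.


precedence layered via separate nonterminal T: deterministic
Unambiguous


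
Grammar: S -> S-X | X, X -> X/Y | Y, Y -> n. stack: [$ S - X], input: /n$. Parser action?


'/' can extend X; shift to build X -> X/Y
Action: shift


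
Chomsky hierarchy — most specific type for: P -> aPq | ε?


Single nonterminal LHS, but a^n q^n is not regular
Classification: Type 2 (Context-Free)


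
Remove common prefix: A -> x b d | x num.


Common prefix: 'x'
Factored: A -> x A', A' -> b d | num


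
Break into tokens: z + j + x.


Scan left to right, longest-match per lexeme
Tokens: ID(z), OP(+), ID(j), OP(+), ID(x)


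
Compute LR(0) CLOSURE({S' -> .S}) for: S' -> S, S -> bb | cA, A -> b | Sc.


Start: S' -> .S
For each item with dot before a nonterminal B, add B -> .γ for every B-production
Closure: [S' -> .S, S -> .bb, S -> .cA]


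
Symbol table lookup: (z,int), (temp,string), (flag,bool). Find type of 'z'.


Lookup 'z' → type int


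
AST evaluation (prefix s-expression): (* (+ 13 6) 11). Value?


Evaluate inner: (+ 13 6) = 19
Evaluate root: (* 19 11) = 209
Result: 209


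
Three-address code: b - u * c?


Break into single-operator statements:
t1 = u * c
t2 = b - t1


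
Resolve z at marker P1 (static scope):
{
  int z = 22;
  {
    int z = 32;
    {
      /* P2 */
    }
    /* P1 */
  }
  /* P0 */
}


z declared in the same block as P1
z = 32


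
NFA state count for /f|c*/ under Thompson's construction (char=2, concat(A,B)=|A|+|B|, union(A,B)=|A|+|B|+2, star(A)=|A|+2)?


Syntax tree has 2 char leaf(s), 1 union(s), 1 star(s)
chars contribute 2×2 = 4; each union adds +2; each star adds +2
Total: 4 + 2 + 2 = 8 states


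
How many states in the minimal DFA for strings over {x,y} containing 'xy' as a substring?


KMP-style automaton: 2 progress states + 1 absorbing accept = 3
Minimal DFA: 3 states


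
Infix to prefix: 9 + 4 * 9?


'*' binds tighter: tree is (+ 9 (* 4 9))
Prefix: + 9 * 4 9


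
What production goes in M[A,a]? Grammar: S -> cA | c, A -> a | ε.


For [A, a]: 'a' ∈ FIRST(a)
Entry: A -> a


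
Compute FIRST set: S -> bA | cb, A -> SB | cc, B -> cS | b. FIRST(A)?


Per alternative of A: FIRST(SB) = {b, c}; FIRST(cc) = {c}
FIRST(A) = {b, c}


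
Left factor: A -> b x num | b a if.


Common prefix: 'b'
Factored: A -> b A', A' -> x num | a if


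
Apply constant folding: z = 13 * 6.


13 * 6 = 78 at compile time
Optimized: z = 78


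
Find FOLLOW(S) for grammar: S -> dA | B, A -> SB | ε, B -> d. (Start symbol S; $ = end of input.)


$ ∈ FOLLOW(S). For each A -> αBβ: add FIRST(β)\{ε} to FOLLOW(B); if β nullable, add FOLLOW(A).
FOLLOW(S) = {$, d}


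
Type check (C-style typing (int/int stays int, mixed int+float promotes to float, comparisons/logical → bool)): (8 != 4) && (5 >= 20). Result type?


Operand types: bool && bool
Rule: logical operators take bool operands and yield bool
Result type: bool


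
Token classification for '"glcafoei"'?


Pattern: double-quoted sequence
Type: STRING_LITERAL


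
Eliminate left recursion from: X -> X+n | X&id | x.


Left-recursive alternatives: X+n, X&id; non-recursive: x
Introduce X': X -> xX', X' -> +nX' | &idX' | ε


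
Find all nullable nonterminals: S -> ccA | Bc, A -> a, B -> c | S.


A nonterminal is nullable iff some alternative derives ε (directly, or every symbol in it is nullable)
Nullable: {}


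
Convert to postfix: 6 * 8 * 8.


Left to right (same or higher precedence on left)
Postfix: 6 8 * 8 *


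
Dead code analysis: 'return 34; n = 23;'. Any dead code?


statement follows a return and is unreachable
Dead: 'n = 23'


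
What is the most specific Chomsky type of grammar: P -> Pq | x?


Left-linear: every RHS is a terminal or one nonterminal followed by a terminal
Classification: Type 3 (Regular)


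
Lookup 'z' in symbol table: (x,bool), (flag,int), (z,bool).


Lookup 'z' → type bool


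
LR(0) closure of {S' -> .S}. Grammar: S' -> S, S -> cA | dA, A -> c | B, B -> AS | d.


Start: S' -> .S
For each item with dot before a nonterminal B, add B -> .γ for every B-production
Closure: [S' -> .S, S -> .cA, S -> .dA]


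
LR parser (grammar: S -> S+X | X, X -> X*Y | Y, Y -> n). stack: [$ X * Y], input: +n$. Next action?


handle 'X*Y' on top
Action: reduce (X -> X*Y)


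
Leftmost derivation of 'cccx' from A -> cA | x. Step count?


Derivation: A => cA => ccA => cccA => cccx
Steps: 4


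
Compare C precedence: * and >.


'*' is multiplicative (level 10); '>' is relational (level 7)
Higher level binds tighter
'*' has higher precedence than '>'


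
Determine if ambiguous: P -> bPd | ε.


balanced b^n…d^n: each string has a unique parse
Unambiguous


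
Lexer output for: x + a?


Scan left to right, longest-match per lexeme
Tokens: ID(x), OP(+), ID(a)


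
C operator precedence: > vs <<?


'<<' is shift (level 8); '>' is relational (level 7)
Higher level binds tighter
'<<' has higher precedence than '>'


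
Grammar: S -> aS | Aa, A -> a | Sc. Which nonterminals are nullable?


A nonterminal is nullable iff some alternative derives ε (directly, or every symbol in it is nullable)
Nullable: {}


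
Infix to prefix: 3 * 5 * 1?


left-to-right (same/higher precedence on left): tree is (* (* 3 5) 1)
Prefix: * * 3 5 1


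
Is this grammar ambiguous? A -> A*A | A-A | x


'x*x-x' has two parse trees (no precedence encoded between * and -)
Ambiguous


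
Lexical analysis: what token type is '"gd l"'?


Pattern: double-quoted sequence
Type: STRING_LITERAL


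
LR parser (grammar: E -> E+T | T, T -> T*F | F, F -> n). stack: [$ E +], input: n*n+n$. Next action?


no handle ('E+' is not any RHS); shift 'n'
Action: shift


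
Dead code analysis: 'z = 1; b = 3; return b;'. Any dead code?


z is assigned but never read
Dead: 'z = 1'


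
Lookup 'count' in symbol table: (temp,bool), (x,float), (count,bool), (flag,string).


Lookup 'count' → type bool


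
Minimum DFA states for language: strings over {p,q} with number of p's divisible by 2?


Track (count of p) mod 2: states 0..1, accept at 0
Minimal DFA: 2 states


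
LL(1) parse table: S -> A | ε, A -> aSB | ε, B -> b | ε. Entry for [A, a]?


For [A, a]: 'a' ∈ FIRST(aSB)
Entry: A -> aSB


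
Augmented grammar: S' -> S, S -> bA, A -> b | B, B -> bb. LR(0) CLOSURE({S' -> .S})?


Start: S' -> .S
For each item with dot before a nonterminal B, add B -> .γ for every B-production
Closure: [S' -> .S, S -> .bA]


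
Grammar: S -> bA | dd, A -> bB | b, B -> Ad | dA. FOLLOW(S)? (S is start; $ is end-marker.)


$ ∈ FOLLOW(S). For each A -> αBβ: add FIRST(β)\{ε} to FOLLOW(B); if β nullable, add FOLLOW(A).
FOLLOW(S) = {$}


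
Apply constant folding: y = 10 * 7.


10 * 7 = 70 at compile time
Optimized: y = 70


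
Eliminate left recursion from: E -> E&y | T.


Left-recursive alternatives: E&y; non-recursive: T
Introduce E': E -> TE', E' -> &yE' | ε


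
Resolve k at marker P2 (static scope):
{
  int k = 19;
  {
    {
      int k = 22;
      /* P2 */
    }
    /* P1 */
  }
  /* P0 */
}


k declared in the same block as P2
k = 22


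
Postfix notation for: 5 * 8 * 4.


Left to right (same or higher precedence on left)
Postfix: 5 8 * 4 *


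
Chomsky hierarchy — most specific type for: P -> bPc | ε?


Single nonterminal LHS, but b^n c^n is not regular
Classification: Type 2 (Context-Free)


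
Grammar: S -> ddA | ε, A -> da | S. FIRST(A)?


Per alternative of A: FIRST(da) = {d}; FIRST(S) = {d, ε}
FIRST(A) = {d, ε}


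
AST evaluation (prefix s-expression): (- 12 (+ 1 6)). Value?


Evaluate inner: (+ 1 6) = 7
Evaluate root: (- 12 7) = 5
Result: 5


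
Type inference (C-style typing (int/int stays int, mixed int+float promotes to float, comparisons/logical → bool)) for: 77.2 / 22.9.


Operand types: float / float
Rule: mixed int/float promotes to float; int/int stays int
Result type: float


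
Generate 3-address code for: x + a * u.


Break into single-operator statements:
t1 = a * u
t2 = x + t1


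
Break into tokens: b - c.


Scan left to right, longest-match per lexeme
Tokens: ID(b), OP(-), ID(c)


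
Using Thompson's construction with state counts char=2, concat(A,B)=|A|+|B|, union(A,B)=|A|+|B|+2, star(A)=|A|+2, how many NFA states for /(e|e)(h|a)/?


Syntax tree has 4 char leaf(s), 2 union(s), 0 star(s)
chars contribute 4×2 = 8; each union adds +2; each star adds +2
Total: 8 + 4 + 0 = 12 states


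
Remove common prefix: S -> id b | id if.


Common prefix: 'id'
Factored: S -> id S', S' -> b | if


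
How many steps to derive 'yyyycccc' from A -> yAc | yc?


Derivation: A => yAc => yyAcc => yyyAccc => yyyycccc
Steps: 4


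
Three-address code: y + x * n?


Break into single-operator statements:
t1 = x * n
t2 = y + t1


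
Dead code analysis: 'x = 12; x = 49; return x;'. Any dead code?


first assignment to x is overwritten before any read
Dead: 'x = 12'


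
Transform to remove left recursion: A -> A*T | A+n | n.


Left-recursive alternatives: A*T, A+n; non-recursive: n
Introduce A': A -> nA', A' -> *TA' | +nA' | ε


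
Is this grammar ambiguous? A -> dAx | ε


balanced d^n…x^n: each string has a unique parse
Unambiguous


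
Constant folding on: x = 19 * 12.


19 * 12 = 228 at compile time
Optimized: x = 228


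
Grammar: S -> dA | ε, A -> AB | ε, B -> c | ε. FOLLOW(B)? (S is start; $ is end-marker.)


$ ∈ FOLLOW(S). For each A -> αBβ: add FIRST(β)\{ε} to FOLLOW(B); if β nullable, add FOLLOW(A).
FOLLOW(B) = {$, c}


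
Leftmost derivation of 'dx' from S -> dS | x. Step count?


Derivation: S => dS => dx
Steps: 2


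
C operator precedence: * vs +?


'*' is multiplicative (level 10); '+' is additive (level 9)
Higher level binds tighter
'*' has higher precedence than '+'


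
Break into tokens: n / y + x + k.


Scan left to right, longest-match per lexeme
Tokens: ID(n), OP(/), ID(y), OP(+), ID(x), OP(+), ID(k)


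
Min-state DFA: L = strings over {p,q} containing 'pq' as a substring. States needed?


KMP-style automaton: 2 progress states + 1 absorbing accept = 3
Minimal DFA: 3 states


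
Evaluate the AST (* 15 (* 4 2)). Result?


Evaluate inner: (* 4 2) = 8
Evaluate root: (* 15 8) = 120
Result: 120


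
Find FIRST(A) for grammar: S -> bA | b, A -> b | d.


Per alternative of A: FIRST(b) = {b}; FIRST(d) = {d}
FIRST(A) = {b, d}


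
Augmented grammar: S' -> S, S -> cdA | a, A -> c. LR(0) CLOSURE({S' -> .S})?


Start: S' -> .S
For each item with dot before a nonterminal B, add B -> .γ for every B-production
Closure: [S' -> .S, S -> .cdA, S -> .a]


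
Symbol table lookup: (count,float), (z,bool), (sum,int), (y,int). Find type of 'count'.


Lookup 'count' → type float


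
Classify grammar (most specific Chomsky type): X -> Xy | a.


Left-linear: every RHS is a terminal or one nonterminal followed by a terminal
Classification: Type 3 (Regular)


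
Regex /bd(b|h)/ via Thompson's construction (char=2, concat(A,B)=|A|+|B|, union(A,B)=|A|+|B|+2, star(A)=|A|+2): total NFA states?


Syntax tree has 4 char leaf(s), 1 union(s), 0 star(s)
chars contribute 4×2 = 8; each union adds +2; each star adds +2
Total: 8 + 2 + 0 = 10 states


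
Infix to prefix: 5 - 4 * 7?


'*' binds tighter: tree is (- 5 (* 4 7))
Prefix: - 5 * 4 7


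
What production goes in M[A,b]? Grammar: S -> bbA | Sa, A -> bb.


For [A, b]: 'b' ∈ FIRST(bb)
Entry: A -> bb


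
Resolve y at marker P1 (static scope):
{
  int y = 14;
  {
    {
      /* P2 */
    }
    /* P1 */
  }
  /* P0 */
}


P1's block does not declare y; resolves to the enclosing declaration at depth 0
y = 14


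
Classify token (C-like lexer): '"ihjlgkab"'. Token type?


Pattern: double-quoted sequence
Type: STRING_LITERAL


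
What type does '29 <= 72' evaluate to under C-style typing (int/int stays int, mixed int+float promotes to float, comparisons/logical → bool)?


Operand types: int <= int
Rule: comparison yields bool
Result type: bool


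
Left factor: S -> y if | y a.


Common prefix: 'y'
Factored: S -> y S', S' -> if | a


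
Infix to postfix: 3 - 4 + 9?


Left to right (same or higher precedence on left)
Postfix: 3 4 - 9 +


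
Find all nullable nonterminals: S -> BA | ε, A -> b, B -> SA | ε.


A nonterminal is nullable iff some alternative derives ε (directly, or every symbol in it is nullable)
Nullable: {B, S}


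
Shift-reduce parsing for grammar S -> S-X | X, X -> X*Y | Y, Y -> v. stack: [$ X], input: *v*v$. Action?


shift '*' to continue X -> X*Y
Action: shift


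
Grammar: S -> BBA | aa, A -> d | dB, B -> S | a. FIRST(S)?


Per alternative of S: FIRST(BBA) = {a}; FIRST(aa) = {a}
FIRST(S) = {a}


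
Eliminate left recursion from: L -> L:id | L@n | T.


Left-recursive alternatives: L:id, L@n; non-recursive: T
Introduce L': L -> TL', L' -> :idL' | @nL' | ε


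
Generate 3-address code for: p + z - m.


Break into single-operator statements:
t1 = p + z
t2 = t1 - m


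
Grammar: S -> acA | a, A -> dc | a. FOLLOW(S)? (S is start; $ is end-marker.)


$ ∈ FOLLOW(S). For each A -> αBβ: add FIRST(β)\{ε} to FOLLOW(B); if β nullable, add FOLLOW(A).
FOLLOW(S) = {$}


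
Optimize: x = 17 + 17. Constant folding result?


17 + 17 = 34 at compile time
Optimized: x = 34


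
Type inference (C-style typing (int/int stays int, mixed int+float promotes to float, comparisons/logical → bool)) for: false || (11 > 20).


Operand types: bool || bool
Rule: logical operators take bool operands and yield bool
Result type: bool


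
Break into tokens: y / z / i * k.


Scan left to right, longest-match per lexeme
Tokens: ID(y), OP(/), ID(z), OP(/), ID(i), OP(*), ID(k)


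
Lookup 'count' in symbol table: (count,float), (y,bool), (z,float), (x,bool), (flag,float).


Lookup 'count' → type float


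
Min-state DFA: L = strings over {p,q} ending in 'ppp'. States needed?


Track the longest suffix of input matching a prefix of 'ppp': 4 classes (prefixes of length 0..3)
Minimal DFA: 4 states


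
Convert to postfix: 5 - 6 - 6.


Left to right (same or higher precedence on left)
Postfix: 5 6 - 6 -


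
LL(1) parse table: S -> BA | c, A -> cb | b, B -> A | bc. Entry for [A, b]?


For [A, b]: 'b' ∈ FIRST(b)
Entry: A -> b


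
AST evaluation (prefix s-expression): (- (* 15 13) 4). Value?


Evaluate inner: (* 15 13) = 195
Evaluate root: (- 195 4) = 191
Result: 191


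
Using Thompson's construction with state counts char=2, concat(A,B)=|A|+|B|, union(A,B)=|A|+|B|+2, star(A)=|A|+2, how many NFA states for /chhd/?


Syntax tree has 4 char leaf(s), 0 union(s), 0 star(s)
chars contribute 4×2 = 8; each union adds +2; each star adds +2
Total: 8 + 0 + 0 = 8 states


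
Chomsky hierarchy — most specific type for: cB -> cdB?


LHS has context (more than one symbol) and |LHS| ≤ |RHS|
Classification: Type 1 (Context-Sensitive)


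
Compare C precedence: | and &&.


'|' is bitwise OR (level 3); '&&' is logical AND (level 2)
Higher level binds tighter
'|' has higher precedence than '&&'


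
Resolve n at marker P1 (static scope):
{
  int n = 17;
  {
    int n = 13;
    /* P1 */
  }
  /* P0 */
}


n declared in the same block as P1
n = 13


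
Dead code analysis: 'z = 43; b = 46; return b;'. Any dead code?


z is assigned but never read
Dead: 'z = 43'


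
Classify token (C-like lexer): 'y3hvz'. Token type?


Pattern: letter/underscore followed by alphanumerics, not a keyword
Type: IDENTIFIER


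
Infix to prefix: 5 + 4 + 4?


left-to-right (same/higher precedence on left): tree is (+ (+ 5 4) 4)
Prefix: + + 5 4 4


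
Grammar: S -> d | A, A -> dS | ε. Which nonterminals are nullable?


A nonterminal is nullable iff some alternative derives ε (directly, or every symbol in it is nullable)
Nullable: {A, S}


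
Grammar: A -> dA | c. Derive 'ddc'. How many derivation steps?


Derivation: A => dA => ddA => ddc
Steps: 3


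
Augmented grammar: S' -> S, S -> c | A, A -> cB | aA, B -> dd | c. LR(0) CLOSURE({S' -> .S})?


Start: S' -> .S
For each item with dot before a nonterminal B, add B -> .γ for every B-production
Closure: [S' -> .S, S -> .c, S -> .A, A -> .cB, A -> .aA]


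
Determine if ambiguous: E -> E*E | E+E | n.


'n*n+n' has two parse trees (no precedence encoded between * and +)
Ambiguous


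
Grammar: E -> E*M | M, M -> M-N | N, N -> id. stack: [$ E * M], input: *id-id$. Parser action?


handle 'E*M' on top; lookahead ∈ FOLLOW(E) = {*, $}
Action: reduce (E -> E*M)


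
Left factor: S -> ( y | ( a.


Common prefix: '('
Factored: S -> ( S', S' -> y | a


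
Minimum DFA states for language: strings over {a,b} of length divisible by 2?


Track length mod 2: states 0..1, accept at 0
Minimal DFA: 2 states


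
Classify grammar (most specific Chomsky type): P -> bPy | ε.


Single nonterminal LHS, but b^n y^n is not regular
Classification: Type 2 (Context-Free)


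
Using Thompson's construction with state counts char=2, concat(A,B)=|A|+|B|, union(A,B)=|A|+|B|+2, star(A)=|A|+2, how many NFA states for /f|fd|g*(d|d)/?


Syntax tree has 6 char leaf(s), 3 union(s), 1 star(s)
chars contribute 6×2 = 12; each union adds +2; each star adds +2
Total: 12 + 6 + 2 = 20 states


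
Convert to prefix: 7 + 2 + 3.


left-to-right (same/higher precedence on left): tree is (+ (+ 7 2) 3)
Prefix: + + 7 2 3


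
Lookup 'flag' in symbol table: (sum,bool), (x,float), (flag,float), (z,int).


Lookup 'flag' → type float


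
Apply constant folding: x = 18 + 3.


18 + 3 = 21 at compile time
Optimized: x = 21


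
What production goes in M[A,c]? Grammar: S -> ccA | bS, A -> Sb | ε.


For [A, c]: 'c' ∈ FIRST(Sb)
Entry: A -> Sb


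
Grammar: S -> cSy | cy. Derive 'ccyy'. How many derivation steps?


Derivation: S => cSy => ccyy
Steps: 2


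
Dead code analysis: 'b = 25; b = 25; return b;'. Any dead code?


first assignment to b is overwritten before any read
Dead: 'b = 25'


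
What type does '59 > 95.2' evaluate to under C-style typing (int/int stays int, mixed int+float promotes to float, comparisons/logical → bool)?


Operand types: int > float
Rule: comparison yields bool
Result type: bool


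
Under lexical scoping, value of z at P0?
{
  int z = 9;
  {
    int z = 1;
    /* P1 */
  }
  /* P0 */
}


z declared in the same block as P0
z = 9


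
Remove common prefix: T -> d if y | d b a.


Common prefix: 'd'
Factored: T -> d T', T' -> if y | b a


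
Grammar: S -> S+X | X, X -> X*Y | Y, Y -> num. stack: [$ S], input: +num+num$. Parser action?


shift '+' to continue S -> S+X
Action: shift


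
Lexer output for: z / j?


Scan left to right, longest-match per lexeme
Tokens: ID(z), OP(/), ID(j)


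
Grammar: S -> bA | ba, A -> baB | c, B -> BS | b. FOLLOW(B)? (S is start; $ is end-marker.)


$ ∈ FOLLOW(S). For each A -> αBβ: add FIRST(β)\{ε} to FOLLOW(B); if β nullable, add FOLLOW(A).
FOLLOW(B) = {$, b}


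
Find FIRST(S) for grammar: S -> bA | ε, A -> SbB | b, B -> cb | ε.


Per alternative of S: FIRST(bA) = {b}; FIRST(ε) = {ε}
FIRST(S) = {b, ε}


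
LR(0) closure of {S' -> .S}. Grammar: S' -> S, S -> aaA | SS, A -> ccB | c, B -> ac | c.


Start: S' -> .S
For each item with dot before a nonterminal B, add B -> .γ for every B-production
Closure: [S' -> .S, S -> .aaA, S -> .SS]


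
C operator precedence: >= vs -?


'-' is additive (level 9); '>=' is relational (level 7)
Higher level binds tighter
'-' has higher precedence than '>='


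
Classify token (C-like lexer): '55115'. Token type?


Pattern: digits only
Type: INTEGER_LITERAL


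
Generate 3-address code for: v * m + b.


Break into single-operator statements:
t1 = v * m
t2 = t1 + b


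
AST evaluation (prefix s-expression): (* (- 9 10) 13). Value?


Evaluate inner: (- 9 10) = -1
Evaluate root: (* -1 13) = -13
Result: -13


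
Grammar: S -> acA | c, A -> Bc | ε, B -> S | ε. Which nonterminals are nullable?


A nonterminal is nullable iff some alternative derives ε (directly, or every symbol in it is nullable)
Nullable: {A, B}


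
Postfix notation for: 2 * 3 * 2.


Left to right (same or higher precedence on left)
Postfix: 2 3 * 2 *


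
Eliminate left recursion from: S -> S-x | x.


Left-recursive alternatives: S-x; non-recursive: x
Introduce S': S -> xS', S' -> -xS' | ε


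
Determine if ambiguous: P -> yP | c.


right-linear, alternatives start with distinct terminals 'y' vs 'c': unique leftmost derivation
Unambiguous


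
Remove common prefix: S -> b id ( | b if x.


Common prefix: 'b'
Factored: S -> b S', S' -> id ( | if x


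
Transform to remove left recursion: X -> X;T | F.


Left-recursive alternatives: X;T; non-recursive: F
Introduce X': X -> FX', X' -> ;TX' | ε


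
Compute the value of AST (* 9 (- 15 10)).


Evaluate inner: (- 15 10) = 5
Evaluate root: (* 9 5) = 45
Result: 45


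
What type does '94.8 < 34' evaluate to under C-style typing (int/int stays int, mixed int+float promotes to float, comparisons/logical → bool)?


Operand types: float < int
Rule: comparison yields bool
Result type: bool


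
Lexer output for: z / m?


Scan left to right, longest-match per lexeme
Tokens: ID(z), OP(/), ID(m)


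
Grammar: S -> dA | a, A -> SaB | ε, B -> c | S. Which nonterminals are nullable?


A nonterminal is nullable iff some alternative derives ε (directly, or every symbol in it is nullable)
Nullable: {A}


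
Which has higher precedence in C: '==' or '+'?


'+' is additive (level 9); '==' is equality (level 6)
Higher level binds tighter
'+' has higher precedence than '=='


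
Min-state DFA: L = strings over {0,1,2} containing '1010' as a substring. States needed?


KMP-style automaton: 4 progress states + 1 absorbing accept = 5
Minimal DFA: 5 states


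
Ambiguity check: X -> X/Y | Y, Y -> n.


precedence layered via separate nonterminal Y: deterministic
Unambiguous


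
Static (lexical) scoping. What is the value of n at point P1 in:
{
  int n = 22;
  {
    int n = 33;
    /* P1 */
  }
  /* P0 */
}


n declared in the same block as P1
n = 33


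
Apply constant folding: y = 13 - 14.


13 - 14 = -1 at compile time
Optimized: y = -1


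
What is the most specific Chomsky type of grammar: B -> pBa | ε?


Single nonterminal LHS, but p^n a^n is not regular
Classification: Type 2 (Context-Free)


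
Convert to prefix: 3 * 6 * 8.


left-to-right (same/higher precedence on left): tree is (* (* 3 6) 8)
Prefix: * * 3 6 8


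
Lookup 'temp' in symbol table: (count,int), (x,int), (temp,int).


Lookup 'temp' → type int


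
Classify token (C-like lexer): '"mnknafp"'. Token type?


Pattern: double-quoted sequence
Type: STRING_LITERAL


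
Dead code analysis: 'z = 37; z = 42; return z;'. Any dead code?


first assignment to z is overwritten before any read
Dead: 'z = 37'


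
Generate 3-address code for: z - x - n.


Break into single-operator statements:
t1 = z - x
t2 = t1 - n


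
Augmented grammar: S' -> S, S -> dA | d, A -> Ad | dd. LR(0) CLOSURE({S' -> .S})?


Start: S' -> .S
For each item with dot before a nonterminal B, add B -> .γ for every B-production
Closure: [S' -> .S, S -> .dA, S -> .d]


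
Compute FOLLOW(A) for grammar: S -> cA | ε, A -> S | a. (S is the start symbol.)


$ ∈ FOLLOW(S). For each A -> αBβ: add FIRST(β)\{ε} to FOLLOW(B); if β nullable, add FOLLOW(A).
FOLLOW(A) = {$}


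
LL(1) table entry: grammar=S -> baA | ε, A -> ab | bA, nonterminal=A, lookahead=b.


For [A, b]: 'b' ∈ FIRST(bA)
Entry: A -> bA


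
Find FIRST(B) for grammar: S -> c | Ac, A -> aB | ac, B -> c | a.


Per alternative of B: FIRST(c) = {c}; FIRST(a) = {a}
FIRST(B) = {a, c}


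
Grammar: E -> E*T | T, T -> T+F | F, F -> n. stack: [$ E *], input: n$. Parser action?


no handle ('E*' is not any RHS); shift 'n'
Action: shift


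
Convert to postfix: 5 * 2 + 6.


Left to right (same or higher precedence on left)
Postfix: 5 2 * 6 +


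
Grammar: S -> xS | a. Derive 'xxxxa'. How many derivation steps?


Derivation: S => xS => xxS => xxxS => xxxxS => xxxxa
Steps: 5


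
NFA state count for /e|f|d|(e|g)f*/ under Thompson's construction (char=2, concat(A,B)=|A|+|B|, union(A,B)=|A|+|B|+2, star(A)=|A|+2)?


Syntax tree has 6 char leaf(s), 4 union(s), 1 star(s)
chars contribute 6×2 = 12; each union adds +2; each star adds +2
Total: 12 + 8 + 2 = 22 states


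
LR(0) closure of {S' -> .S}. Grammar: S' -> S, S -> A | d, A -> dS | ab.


Start: S' -> .S
For each item with dot before a nonterminal B, add B -> .γ for every B-production
Closure: [S' -> .S, S -> .A, S -> .d, A -> .dS, A -> .ab]


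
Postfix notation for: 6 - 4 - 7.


Left to right (same or higher precedence on left)
Postfix: 6 4 - 7 -


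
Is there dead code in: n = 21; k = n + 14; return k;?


n is read by k's definition; k is returned
No dead code


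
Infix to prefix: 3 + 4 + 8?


left-to-right (same/higher precedence on left): tree is (+ (+ 3 4) 8)
Prefix: + + 3 4 8


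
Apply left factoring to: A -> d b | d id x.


Common prefix: 'd'
Factored: A -> d A', A' -> b | id x


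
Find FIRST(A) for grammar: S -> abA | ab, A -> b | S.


Per alternative of A: FIRST(b) = {b}; FIRST(S) = {a}
FIRST(A) = {a, b}


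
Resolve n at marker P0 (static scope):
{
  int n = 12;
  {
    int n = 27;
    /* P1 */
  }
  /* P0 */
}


n declared in the same block as P0
n = 12


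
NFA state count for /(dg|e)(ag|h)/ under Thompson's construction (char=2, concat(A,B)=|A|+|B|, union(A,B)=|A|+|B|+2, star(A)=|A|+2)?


Syntax tree has 6 char leaf(s), 2 union(s), 0 star(s)
chars contribute 6×2 = 12; each union adds +2; each star adds +2
Total: 12 + 4 + 0 = 16 states


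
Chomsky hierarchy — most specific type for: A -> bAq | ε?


Single nonterminal LHS, but b^n q^n is not regular
Classification: Type 2 (Context-Free)


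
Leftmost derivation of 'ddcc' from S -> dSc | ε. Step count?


Derivation: S => dSc => ddScc => ddcc
Steps: 3


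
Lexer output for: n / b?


Scan left to right, longest-match per lexeme
Tokens: ID(n), OP(/), ID(b)


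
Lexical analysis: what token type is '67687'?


Pattern: digits only
Type: INTEGER_LITERAL


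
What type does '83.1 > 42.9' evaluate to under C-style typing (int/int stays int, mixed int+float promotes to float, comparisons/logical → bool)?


Operand types: float > float
Rule: comparison yields bool
Result type: bool


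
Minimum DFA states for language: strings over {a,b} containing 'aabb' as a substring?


KMP-style automaton: 4 progress states + 1 absorbing accept = 5
Minimal DFA: 5 states


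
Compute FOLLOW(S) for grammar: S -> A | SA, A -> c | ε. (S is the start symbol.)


$ ∈ FOLLOW(S). For each A -> αBβ: add FIRST(β)\{ε} to FOLLOW(B); if β nullable, add FOLLOW(A).
FOLLOW(S) = {$, c}
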